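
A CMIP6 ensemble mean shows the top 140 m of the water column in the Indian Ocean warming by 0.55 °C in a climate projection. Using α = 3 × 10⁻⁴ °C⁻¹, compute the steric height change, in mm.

Δh = αΔT·H = 3×10⁻⁴ × 0.55 × 140 = 0.02310 m

23.1 mm of thermosteric rise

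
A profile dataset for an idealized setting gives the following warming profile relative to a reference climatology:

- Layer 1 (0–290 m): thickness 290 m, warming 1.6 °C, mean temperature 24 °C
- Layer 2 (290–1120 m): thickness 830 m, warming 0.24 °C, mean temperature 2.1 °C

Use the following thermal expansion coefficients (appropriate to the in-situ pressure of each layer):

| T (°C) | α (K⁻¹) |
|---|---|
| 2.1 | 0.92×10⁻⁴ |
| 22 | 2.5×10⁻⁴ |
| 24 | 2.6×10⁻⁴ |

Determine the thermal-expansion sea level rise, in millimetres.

Layer 1 at 24 °C → α = 2.6×10⁻⁴ K⁻¹
Layer 2 at 2.1 °C → α = 0.92×10⁻⁴ K⁻¹
0–290 m: 290 × 2.6×10⁻⁴ × 1.6 = 0.12064 m
Layer 2: 0.92×10⁻⁴ × 0.24 × 830 = 0.0183264 m
Δh = 0.12064 + 0.0183264 = 0.1389664 m

139 mm of thermosteric rise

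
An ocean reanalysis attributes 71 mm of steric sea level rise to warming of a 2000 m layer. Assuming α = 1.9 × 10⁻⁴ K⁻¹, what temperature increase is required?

about 0.19 °C

ΔT = Δh/(αH) = 0.071 / (1.9×10⁻⁴ × 2000) ≈ 0.1868 °C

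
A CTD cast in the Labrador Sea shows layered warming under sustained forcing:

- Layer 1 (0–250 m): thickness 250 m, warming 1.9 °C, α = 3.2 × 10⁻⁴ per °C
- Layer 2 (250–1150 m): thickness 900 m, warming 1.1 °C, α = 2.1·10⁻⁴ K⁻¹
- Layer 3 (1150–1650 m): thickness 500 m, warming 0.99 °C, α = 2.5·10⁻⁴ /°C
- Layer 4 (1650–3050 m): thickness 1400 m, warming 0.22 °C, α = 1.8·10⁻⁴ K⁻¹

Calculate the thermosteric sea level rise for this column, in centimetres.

54 cm of thermosteric rise

3.2×10⁻⁴ × 1.9 × 250 = 0.15200 m
250–1150 m: 1.1 × 900 × 2.1×10⁻⁴ = 0.20790 m
2.5×10⁻⁴ × 500 × 0.99 = 0.12375 m
1650–3050 m: 0.22 × 1.8×10⁻⁴ × 1400 = 0.05544 m
Δh = 0.15200 + 0.20790 + 0.12375 + 0.05544 = 0.53909 m ≈ 54 cm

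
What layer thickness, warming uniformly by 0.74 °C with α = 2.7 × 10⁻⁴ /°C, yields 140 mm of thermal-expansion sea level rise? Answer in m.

H = Δh/(αΔT) = 0.14 / (2.7×10⁻⁴ × 0.74) ≈ 700.7 m

about 701 m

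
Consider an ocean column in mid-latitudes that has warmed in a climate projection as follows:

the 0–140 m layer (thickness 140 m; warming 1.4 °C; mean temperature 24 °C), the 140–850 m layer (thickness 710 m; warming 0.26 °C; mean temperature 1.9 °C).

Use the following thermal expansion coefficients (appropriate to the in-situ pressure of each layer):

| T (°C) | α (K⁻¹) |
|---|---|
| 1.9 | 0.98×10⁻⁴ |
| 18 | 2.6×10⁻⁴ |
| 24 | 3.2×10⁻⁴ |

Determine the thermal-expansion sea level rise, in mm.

80.8 mm of thermosteric rise

Layer 1 at 24 °C → α = 3.2×10⁻⁴ K⁻¹
Layer 2 at 1.9 °C → α = 0.98×10⁻⁴ K⁻¹
1.4 × 140 × 3.2×10⁻⁴ = 0.06272 m
Layer 2: 710 × 0.26 × 0.98×10⁻⁴ = 0.0180908 m
Δh = 0.06272 + 0.0180908 = 0.0808108 m ≈ 80.8 mm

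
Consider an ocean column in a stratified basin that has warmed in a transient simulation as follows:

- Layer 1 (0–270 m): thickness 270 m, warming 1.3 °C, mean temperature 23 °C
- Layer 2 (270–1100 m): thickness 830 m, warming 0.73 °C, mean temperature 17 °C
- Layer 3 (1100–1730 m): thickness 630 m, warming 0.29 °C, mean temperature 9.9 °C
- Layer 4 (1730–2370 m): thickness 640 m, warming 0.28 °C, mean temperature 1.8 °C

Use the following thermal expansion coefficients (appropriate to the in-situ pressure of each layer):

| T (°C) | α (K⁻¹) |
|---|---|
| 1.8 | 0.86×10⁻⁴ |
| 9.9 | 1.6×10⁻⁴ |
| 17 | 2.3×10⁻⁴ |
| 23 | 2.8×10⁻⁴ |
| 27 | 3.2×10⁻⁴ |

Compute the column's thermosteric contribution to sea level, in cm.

Layer 1 at 23 °C → α = 2.8×10⁻⁴ K⁻¹
Layer 2 at 17 °C → α = 2.3×10⁻⁴ K⁻¹
Layer 3 at 9.9 °C → α = 1.6×10⁻⁴ K⁻¹
Layer 4 at 1.8 °C → α = 0.86×10⁻⁴ K⁻¹
0–270 m: 1.3 × 2.8×10⁻⁴ × 270 = 0.09828 m
830 × 0.73 × 2.3×10⁻⁴ = 0.139357 m
630 × 0.29 × 1.6×10⁻⁴ = 0.029232 m
Layer 4: 0.86×10⁻⁴ × 640 × 0.28 = 0.0154112 m
Δh = 0.09828 + 0.139357 + 0.029232 + 0.0154112 = 0.2822802 m ≈ 28.2 cm

28.2 cm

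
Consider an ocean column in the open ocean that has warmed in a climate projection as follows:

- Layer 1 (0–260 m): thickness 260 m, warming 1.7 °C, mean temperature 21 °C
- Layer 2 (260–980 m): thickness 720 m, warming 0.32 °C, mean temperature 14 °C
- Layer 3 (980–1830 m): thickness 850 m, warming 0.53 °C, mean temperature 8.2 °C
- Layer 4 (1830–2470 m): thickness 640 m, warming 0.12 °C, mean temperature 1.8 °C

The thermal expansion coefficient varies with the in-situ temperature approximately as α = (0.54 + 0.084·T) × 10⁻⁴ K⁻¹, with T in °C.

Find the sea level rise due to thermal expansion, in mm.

Layer 1: α = (0.54 + 0.084×21)×10⁻⁴ = 2.304×10⁻⁴ K⁻¹
Layer 2: α = (0.54 + 0.084×14)×10⁻⁴ = 1.716×10⁻⁴ K⁻¹
Layer 3: α = (0.54 + 0.084×8.2)×10⁻⁴ = 1.2288×10⁻⁴ K⁻¹
Layer 4: α = (0.54 + 0.084×1.8)×10⁻⁴ = 0.6912×10⁻⁴ K⁻¹
260 × 1.7 × 2.304×10⁻⁴ = 0.1018368 m
Layer 2: 0.32 × 1.716×10⁻⁴ × 720 = 0.03953664 m
1.2288×10⁻⁴ × 0.53 × 850 = 0.05535744 m
Layer 4: 0.12 × 640 × 0.6912×10⁻⁴ = 0.005308416 m
Δh = 0.1018368 + 0.03953664 + 0.05535744 + 0.005308416 = 0.202039296 m

about 202 mm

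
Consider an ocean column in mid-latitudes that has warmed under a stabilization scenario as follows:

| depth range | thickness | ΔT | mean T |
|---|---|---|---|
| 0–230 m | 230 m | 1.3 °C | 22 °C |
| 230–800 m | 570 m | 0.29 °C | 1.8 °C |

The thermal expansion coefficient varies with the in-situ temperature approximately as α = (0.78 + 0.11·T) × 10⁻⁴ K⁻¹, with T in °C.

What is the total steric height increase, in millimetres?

Δh = 110 mm

Layer 1: α = (0.78 + 0.11×22)×10⁻⁴ = 3.2×10⁻⁴ K⁻¹
Layer 2: α = (0.78 + 0.11×1.8)×10⁻⁴ = 0.978×10⁻⁴ K⁻¹
0–230 m: 1.3 × 230 × 3.2×10⁻⁴ = 0.09568 m
230–800 m: 570 × 0.29 × 0.978×10⁻⁴ = 0.01616634 m
Δh = 0.09568 + 0.01616634 = 0.11184634 m ≈ 110 mm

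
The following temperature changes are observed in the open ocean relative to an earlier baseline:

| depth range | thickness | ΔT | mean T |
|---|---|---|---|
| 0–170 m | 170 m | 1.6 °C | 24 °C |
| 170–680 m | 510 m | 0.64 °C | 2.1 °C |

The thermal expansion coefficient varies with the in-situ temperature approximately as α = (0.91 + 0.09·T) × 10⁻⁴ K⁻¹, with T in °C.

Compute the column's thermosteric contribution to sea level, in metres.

Layer 1: α = (0.91 + 0.09×24)×10⁻⁴ = 3.07×10⁻⁴ K⁻¹
Layer 2: α = (0.91 + 0.09×2.1)×10⁻⁴ = 1.099×10⁻⁴ K⁻¹
0–170 m: 1.6 × 3.07×10⁻⁴ × 170 = 0.083504 m
Layer 2: 0.64 × 1.099×10⁻⁴ × 510 = 0.03587136 m
Δh = 0.083504 + 0.03587136 = 0.11937536 m

0.12 m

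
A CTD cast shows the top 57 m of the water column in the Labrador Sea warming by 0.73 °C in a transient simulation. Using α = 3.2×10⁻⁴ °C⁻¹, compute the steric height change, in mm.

Δh = αΔT·H = 3.2×10⁻⁴ × 0.73 × 57 = 0.0133152 m

13 mm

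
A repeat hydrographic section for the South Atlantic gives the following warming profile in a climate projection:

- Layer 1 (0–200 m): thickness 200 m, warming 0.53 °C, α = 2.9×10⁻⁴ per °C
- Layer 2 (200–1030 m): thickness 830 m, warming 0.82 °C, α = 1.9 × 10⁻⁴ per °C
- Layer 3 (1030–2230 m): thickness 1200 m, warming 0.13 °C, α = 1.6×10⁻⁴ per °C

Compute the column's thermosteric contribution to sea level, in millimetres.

Layer 1: 2.9×10⁻⁴ × 200 × 0.53 = 0.03074 m
Layer 2: 1.9×10⁻⁴ × 0.82 × 830 = 0.129314 m
1.6×10⁻⁴ × 1200 × 0.13 = 0.02496 m
Δh = 0.03074 + 0.129314 + 0.02496 = 0.185014 m

190 mm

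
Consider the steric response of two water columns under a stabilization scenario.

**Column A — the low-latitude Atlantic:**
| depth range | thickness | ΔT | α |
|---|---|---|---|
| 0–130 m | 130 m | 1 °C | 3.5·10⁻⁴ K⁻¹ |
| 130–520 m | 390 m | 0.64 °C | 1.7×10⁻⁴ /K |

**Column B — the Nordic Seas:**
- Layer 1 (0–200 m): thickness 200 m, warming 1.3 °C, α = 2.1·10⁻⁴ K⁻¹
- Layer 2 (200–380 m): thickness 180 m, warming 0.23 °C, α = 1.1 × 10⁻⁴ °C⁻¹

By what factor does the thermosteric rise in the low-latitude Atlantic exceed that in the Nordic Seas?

≈ 1.49×

A 0–130 m: 1 × 3.5×10⁻⁴ × 130 = 0.04550 m
A 390 × 0.64 × 1.7×10⁻⁴ = 0.042432 m
A total: 0.087932 m
B 0–200 m: 200 × 2.1×10⁻⁴ × 1.3 = 0.05460 m
B 180 × 0.23 × 1.1×10⁻⁴ = 0.004554 m
B total: 0.059154 m
Ratio: 0.087932 / 0.059154 ≈ 1.486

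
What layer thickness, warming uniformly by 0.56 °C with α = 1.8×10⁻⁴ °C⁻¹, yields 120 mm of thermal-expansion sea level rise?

H ≈ 1190 m

H = Δh/(αΔT) = 0.12 / (1.8×10⁻⁴ × 0.56) ≈ 1190 m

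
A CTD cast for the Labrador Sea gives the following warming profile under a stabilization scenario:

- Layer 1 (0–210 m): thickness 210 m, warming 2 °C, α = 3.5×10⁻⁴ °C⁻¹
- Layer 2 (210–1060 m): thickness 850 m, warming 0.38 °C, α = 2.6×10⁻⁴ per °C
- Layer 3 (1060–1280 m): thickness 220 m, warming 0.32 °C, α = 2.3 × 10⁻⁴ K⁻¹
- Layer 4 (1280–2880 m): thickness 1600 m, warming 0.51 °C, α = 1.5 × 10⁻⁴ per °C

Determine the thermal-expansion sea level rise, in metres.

0.370 m

Layer 1: 2 × 210 × 3.5×10⁻⁴ = 0.14700 m
0.38 × 850 × 2.6×10⁻⁴ = 0.08398 m
2.3×10⁻⁴ × 220 × 0.32 = 0.016192 m
0.51 × 1.5×10⁻⁴ × 1600 = 0.12240 m
Δh = 0.14700 + 0.08398 + 0.016192 + 0.12240 = 0.369572 m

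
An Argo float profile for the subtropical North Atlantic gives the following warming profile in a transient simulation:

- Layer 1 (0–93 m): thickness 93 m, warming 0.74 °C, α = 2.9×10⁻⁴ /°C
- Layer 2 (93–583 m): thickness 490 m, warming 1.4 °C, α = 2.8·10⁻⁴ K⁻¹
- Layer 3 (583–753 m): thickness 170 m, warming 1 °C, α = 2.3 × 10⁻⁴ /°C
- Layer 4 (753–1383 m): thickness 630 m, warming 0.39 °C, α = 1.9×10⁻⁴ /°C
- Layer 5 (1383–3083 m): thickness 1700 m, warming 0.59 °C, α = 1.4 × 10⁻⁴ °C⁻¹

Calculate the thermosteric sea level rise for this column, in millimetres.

438 mm of thermosteric rise

0–93 m: 2.9×10⁻⁴ × 93 × 0.74 = 0.0199578 m
490 × 2.8×10⁻⁴ × 1.4 = 0.19208 m
2.3×10⁻⁴ × 1 × 170 = 0.03910 m
630 × 0.39 × 1.9×10⁻⁴ = 0.046683 m
1383–3083 m: 1.4×10⁻⁴ × 0.59 × 1700 = 0.14042 m
Δh = 0.0199578 + 0.19208 + 0.03910 + 0.046683 + 0.14042 = 0.4382408 m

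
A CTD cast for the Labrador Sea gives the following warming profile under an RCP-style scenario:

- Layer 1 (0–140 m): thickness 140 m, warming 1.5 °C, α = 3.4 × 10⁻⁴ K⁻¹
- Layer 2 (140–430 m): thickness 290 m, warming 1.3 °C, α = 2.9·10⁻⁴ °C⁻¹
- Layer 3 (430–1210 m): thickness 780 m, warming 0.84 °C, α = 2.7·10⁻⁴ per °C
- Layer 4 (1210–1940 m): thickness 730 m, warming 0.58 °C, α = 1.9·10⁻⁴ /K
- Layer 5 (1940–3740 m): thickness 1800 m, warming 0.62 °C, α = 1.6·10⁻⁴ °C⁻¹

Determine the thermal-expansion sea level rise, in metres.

Layer 1: 3.4×10⁻⁴ × 140 × 1.5 = 0.07140 m
1.3 × 290 × 2.9×10⁻⁴ = 0.10933 m
2.7×10⁻⁴ × 0.84 × 780 = 0.176904 m
0.58 × 730 × 1.9×10⁻⁴ = 0.080446 m
1940–3740 m: 1800 × 1.6×10⁻⁴ × 0.62 = 0.17856 m
Δh = 0.07140 + 0.10933 + 0.176904 + 0.080446 + 0.17856 = 0.61664 m

about 0.617 m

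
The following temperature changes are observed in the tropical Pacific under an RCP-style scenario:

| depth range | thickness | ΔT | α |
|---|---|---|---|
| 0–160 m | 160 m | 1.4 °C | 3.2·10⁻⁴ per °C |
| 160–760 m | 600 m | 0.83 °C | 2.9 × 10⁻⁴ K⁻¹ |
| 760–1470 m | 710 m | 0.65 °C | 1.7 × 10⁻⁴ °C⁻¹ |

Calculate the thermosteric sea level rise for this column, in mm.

160 × 1.4 × 3.2×10⁻⁴ = 0.07168 m
Layer 2: 0.83 × 2.9×10⁻⁴ × 600 = 0.14442 m
760–1470 m: 710 × 1.7×10⁻⁴ × 0.65 = 0.078455 m
Δh = 0.07168 + 0.14442 + 0.078455 = 0.294555 m ≈ 290 mm

Δh ≈ 290 mm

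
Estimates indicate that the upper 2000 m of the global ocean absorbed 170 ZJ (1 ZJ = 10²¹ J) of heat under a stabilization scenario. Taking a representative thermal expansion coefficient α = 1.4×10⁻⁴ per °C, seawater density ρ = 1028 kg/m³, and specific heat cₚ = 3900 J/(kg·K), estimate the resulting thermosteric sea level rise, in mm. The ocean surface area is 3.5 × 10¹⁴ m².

about 17 mm

Per unit area: Q = 170×10²¹ / (3.5×10¹⁴) ≈ 4.857×10⁸ J/m²
Δh = αQ/(ρcₚ) = 1.4×10⁻⁴ × 4.857×10⁸ / (1028 × 3900) ≈ 0.01696 m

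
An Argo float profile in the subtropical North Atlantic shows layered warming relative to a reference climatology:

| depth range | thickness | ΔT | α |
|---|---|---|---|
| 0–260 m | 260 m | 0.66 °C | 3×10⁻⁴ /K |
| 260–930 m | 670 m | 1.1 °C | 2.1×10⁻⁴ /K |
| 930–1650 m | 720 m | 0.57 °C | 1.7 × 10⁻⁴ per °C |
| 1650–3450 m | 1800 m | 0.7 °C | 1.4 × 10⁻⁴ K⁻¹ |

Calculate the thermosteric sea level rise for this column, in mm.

about 450 mm

Layer 1: 260 × 3×10⁻⁴ × 0.66 = 0.05148 m
2.1×10⁻⁴ × 1.1 × 670 = 0.15477 m
Layer 3: 0.57 × 720 × 1.7×10⁻⁴ = 0.069768 m
1650–3450 m: 1800 × 0.7 × 1.4×10⁻⁴ = 0.17640 m
Δh = 0.05148 + 0.15477 + 0.069768 + 0.17640 = 0.452418 m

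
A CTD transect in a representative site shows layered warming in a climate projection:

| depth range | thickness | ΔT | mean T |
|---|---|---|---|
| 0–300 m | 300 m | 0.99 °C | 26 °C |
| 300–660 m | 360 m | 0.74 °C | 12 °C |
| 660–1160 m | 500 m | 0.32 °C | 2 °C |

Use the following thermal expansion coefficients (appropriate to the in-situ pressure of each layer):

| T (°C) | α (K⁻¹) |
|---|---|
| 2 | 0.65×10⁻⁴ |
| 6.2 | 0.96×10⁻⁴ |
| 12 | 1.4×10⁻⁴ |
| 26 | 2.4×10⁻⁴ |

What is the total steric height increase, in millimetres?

119 mm of thermosteric rise

Layer 1 at 26 °C → α = 2.4×10⁻⁴ K⁻¹
Layer 2 at 12 °C → α = 1.4×10⁻⁴ K⁻¹
Layer 3 at 2 °C → α = 0.65×10⁻⁴ K⁻¹
Layer 1: 0.99 × 2.4×10⁻⁴ × 300 = 0.07128 m
300–660 m: 0.74 × 360 × 1.4×10⁻⁴ = 0.037296 m
500 × 0.65×10⁻⁴ × 0.32 = 0.01040 m
Δh = 0.07128 + 0.037296 + 0.01040 = 0.118976 m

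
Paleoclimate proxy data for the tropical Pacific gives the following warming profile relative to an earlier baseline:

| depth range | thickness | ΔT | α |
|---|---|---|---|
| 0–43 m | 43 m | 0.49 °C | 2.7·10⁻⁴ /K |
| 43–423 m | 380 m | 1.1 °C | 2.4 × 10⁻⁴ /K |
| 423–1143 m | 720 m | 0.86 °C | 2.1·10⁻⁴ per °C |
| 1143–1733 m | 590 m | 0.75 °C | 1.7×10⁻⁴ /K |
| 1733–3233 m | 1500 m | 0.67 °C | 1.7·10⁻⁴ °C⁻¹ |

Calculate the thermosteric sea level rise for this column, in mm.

Δh ≈ 482 mm

43 × 0.49 × 2.7×10⁻⁴ = 0.0056889 m
380 × 1.1 × 2.4×10⁻⁴ = 0.10032 m
423–1143 m: 0.86 × 720 × 2.1×10⁻⁴ = 0.130032 m
0.75 × 1.7×10⁻⁴ × 590 = 0.075225 m
1733–3233 m: 0.67 × 1500 × 1.7×10⁻⁴ = 0.17085 m
Δh = 0.0056889 + 0.10032 + 0.130032 + 0.075225 + 0.17085 = 0.4821159 m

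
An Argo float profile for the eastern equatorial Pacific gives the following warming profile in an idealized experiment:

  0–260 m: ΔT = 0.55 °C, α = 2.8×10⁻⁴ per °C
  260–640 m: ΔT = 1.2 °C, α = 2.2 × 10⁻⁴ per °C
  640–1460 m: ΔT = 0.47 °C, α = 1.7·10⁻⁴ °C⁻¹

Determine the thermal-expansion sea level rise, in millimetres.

2.8×10⁻⁴ × 0.55 × 260 = 0.04004 m
2.2×10⁻⁴ × 1.2 × 380 = 0.10032 m
1.7×10⁻⁴ × 820 × 0.47 = 0.065518 m
Δh = 0.04004 + 0.10032 + 0.065518 = 0.205878 m

Δh ≈ 206 mm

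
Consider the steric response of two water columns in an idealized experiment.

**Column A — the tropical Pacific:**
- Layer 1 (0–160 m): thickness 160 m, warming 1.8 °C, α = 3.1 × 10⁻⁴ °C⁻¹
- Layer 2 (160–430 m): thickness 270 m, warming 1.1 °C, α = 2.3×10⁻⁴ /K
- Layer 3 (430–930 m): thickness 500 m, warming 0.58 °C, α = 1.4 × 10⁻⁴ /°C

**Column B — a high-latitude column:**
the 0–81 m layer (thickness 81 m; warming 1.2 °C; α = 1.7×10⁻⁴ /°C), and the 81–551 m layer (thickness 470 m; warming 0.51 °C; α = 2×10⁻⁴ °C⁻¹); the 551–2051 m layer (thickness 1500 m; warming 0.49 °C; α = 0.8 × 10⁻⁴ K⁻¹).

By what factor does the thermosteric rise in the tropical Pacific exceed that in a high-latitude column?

a factor of 1.6

A 160 × 3.1×10⁻⁴ × 1.8 = 0.08928 m
A Layer 2: 1.1 × 270 × 2.3×10⁻⁴ = 0.06831 m
A 0.58 × 500 × 1.4×10⁻⁴ = 0.04060 m
A total: 0.19819 m
B 0–81 m: 1.7×10⁻⁴ × 1.2 × 81 = 0.016524 m
B 0.51 × 2×10⁻⁴ × 470 = 0.04794 m
B 551–2051 m: 1500 × 0.49 × 0.8×10⁻⁴ = 0.05880 m
B total: 0.123264 m
Ratio: 0.19819 / 0.123264 ≈ 1.608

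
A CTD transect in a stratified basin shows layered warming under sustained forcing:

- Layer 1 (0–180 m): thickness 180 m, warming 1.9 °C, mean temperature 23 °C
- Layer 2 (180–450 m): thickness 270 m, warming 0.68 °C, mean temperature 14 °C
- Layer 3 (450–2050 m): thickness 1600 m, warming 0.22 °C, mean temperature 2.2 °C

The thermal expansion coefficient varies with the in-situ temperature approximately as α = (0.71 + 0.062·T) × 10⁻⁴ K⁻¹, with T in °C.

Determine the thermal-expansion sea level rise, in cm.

13.2 cm

Layer 1: α = (0.71 + 0.062×23)×10⁻⁴ = 2.136×10⁻⁴ K⁻¹
Layer 2: α = (0.71 + 0.062×14)×10⁻⁴ = 1.578×10⁻⁴ K⁻¹
Layer 3: α = (0.71 + 0.062×2.2)×10⁻⁴ = 0.8464×10⁻⁴ K⁻¹
Layer 1: 180 × 1.9 × 2.136×10⁻⁴ = 0.0730512 m
180–450 m: 1.578×10⁻⁴ × 270 × 0.68 = 0.02897208 m
450–2050 m: 0.8464×10⁻⁴ × 1600 × 0.22 = 0.02979328 m
Δh = 0.0730512 + 0.02897208 + 0.02979328 = 0.13181656 m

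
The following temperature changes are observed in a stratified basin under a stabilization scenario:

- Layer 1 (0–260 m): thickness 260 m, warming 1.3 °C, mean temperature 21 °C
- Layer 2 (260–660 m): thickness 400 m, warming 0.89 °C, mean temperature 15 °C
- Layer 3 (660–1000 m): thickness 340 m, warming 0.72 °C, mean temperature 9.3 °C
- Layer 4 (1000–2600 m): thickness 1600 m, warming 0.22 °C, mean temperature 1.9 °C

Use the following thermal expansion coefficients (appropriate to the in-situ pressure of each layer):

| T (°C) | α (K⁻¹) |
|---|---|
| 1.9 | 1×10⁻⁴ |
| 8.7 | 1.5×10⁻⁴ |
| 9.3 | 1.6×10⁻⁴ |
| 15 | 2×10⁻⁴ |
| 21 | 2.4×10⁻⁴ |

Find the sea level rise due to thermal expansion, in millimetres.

about 230 mm

Layer 1 at 21 °C → α = 2.4×10⁻⁴ K⁻¹
Layer 2 at 15 °C → α = 2×10⁻⁴ K⁻¹
Layer 3 at 9.3 °C → α = 1.6×10⁻⁴ K⁻¹
Layer 4 at 1.9 °C → α = 1×10⁻⁴ K⁻¹
Layer 1: 260 × 1.3 × 2.4×10⁻⁴ = 0.08112 m
2×10⁻⁴ × 400 × 0.89 = 0.07120 m
1.6×10⁻⁴ × 340 × 0.72 = 0.039168 m
Layer 4: 1600 × 1×10⁻⁴ × 0.22 = 0.03520 m
Δh = 0.08112 + 0.07120 + 0.039168 + 0.03520 = 0.226688 m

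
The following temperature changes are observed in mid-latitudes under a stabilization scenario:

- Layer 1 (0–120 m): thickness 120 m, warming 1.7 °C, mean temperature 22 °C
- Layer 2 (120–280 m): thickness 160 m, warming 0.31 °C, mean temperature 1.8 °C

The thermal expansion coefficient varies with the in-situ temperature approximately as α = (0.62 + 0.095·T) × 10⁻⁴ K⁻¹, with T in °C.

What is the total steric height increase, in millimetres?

Layer 1: α = (0.62 + 0.095×22)×10⁻⁴ = 2.71×10⁻⁴ K⁻¹
Layer 2: α = (0.62 + 0.095×1.8)×10⁻⁴ = 0.791×10⁻⁴ K⁻¹
0–120 m: 1.7 × 120 × 2.71×10⁻⁴ = 0.055284 m
Layer 2: 0.31 × 0.791×10⁻⁴ × 160 = 0.00392336 m
Δh = 0.055284 + 0.00392336 = 0.05920736 m ≈ 59 mm

59 mm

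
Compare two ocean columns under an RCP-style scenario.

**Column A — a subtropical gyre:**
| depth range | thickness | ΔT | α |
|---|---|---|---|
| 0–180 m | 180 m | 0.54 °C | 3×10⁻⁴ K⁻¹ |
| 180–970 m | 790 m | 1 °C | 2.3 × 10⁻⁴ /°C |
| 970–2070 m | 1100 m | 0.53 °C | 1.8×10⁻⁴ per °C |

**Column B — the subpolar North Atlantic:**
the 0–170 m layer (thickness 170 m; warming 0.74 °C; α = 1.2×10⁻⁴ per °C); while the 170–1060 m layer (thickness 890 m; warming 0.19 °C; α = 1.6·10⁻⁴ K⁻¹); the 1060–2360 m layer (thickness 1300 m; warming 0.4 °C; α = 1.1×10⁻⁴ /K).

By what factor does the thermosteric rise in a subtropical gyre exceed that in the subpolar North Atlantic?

A 180 × 3×10⁻⁴ × 0.54 = 0.02916 m
A 1 × 790 × 2.3×10⁻⁴ = 0.18170 m
A Layer 3: 0.53 × 1.8×10⁻⁴ × 1100 = 0.10494 m
A total: 0.31580 m
B Layer 1: 170 × 1.2×10⁻⁴ × 0.74 = 0.015096 m
B Layer 2: 1.6×10⁻⁴ × 0.19 × 890 = 0.027056 m
B 1060–2360 m: 1.1×10⁻⁴ × 0.4 × 1300 = 0.05720 m
B total: 0.099352 m
Ratio: 0.31580 / 0.099352 ≈ 3.179

≈ 3.18×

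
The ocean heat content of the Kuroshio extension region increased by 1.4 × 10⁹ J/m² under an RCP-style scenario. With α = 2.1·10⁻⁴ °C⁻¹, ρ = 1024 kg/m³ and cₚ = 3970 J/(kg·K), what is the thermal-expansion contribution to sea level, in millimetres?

72.3 mm

Δh = αQ/(ρcₚ) = 2.1×10⁻⁴ × 1.4×10⁹ / (1024 × 3970) ≈ 0.07232 m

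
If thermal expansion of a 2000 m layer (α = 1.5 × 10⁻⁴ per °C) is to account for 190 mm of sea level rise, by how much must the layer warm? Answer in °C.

0.633 °C

ΔT = Δh/(αH) = 0.19 / (1.5×10⁻⁴ × 2000) ≈ 0.6333 °C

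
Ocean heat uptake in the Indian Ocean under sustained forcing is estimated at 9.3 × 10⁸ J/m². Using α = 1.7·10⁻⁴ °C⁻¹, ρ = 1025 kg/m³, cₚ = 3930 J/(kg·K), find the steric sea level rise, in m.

0.0392 m of thermosteric rise

Δh = αQ/(ρcₚ) = 1.7×10⁻⁴ × 9.3×10⁸ / (1025 × 3930) ≈ 0.039248 m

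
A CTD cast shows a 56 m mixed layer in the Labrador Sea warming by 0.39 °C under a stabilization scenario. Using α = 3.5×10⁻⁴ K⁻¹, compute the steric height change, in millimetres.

Δh = αΔT·H = 3.5×10⁻⁴ × 0.39 × 56 = 0.007644 m

7.64 mm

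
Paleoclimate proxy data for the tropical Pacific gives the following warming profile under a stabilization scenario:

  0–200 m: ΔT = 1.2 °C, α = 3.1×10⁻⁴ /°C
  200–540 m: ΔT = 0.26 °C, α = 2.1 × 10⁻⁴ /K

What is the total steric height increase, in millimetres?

Δh ≈ 93 mm

3.1×10⁻⁴ × 200 × 1.2 = 0.07440 m
0.26 × 340 × 2.1×10⁻⁴ = 0.018564 m
Δh = 0.07440 + 0.018564 = 0.092964 m ≈ 93 mm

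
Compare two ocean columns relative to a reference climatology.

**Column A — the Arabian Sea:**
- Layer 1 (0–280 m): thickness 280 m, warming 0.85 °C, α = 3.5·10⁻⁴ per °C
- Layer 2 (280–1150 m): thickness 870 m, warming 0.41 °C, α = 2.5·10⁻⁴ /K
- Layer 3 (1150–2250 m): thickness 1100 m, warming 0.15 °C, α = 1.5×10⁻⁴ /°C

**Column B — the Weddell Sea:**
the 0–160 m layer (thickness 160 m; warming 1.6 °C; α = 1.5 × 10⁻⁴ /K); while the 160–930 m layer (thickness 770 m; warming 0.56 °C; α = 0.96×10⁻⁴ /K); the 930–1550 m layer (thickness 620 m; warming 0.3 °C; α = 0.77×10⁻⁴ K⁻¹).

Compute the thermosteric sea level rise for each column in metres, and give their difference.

A 0–280 m: 3.5×10⁻⁴ × 0.85 × 280 = 0.08330 m
A 280–1150 m: 870 × 2.5×10⁻⁴ × 0.41 = 0.089175 m
A 1150–2250 m: 1100 × 1.5×10⁻⁴ × 0.15 = 0.02475 m
A total: 0.197225 m
B 0–160 m: 1.5×10⁻⁴ × 1.6 × 160 = 0.03840 m
B 0.56 × 0.96×10⁻⁴ × 770 = 0.0413952 m
B 930–1550 m: 620 × 0.77×10⁻⁴ × 0.3 = 0.014322 m
B total: 0.0941172 m
Difference: 0.197225 − 0.0941172 = 0.1031078 m

Δh_A ≈ 0.197 m, Δh_B ≈ 0.0941 m; difference ≈ 0.103 m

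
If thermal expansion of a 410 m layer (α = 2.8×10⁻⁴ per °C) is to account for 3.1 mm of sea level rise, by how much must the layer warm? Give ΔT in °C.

ΔT = Δh/(αH) = 0.0031 / (2.8×10⁻⁴ × 410) ≈ 0.02700 °C

about 0.027 °C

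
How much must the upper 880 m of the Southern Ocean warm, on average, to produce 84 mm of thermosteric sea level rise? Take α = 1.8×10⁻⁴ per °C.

ΔT = Δh/(αH) = 0.084 / (1.8×10⁻⁴ × 880) ≈ 0.5303 K

ΔT ≈ 0.530 K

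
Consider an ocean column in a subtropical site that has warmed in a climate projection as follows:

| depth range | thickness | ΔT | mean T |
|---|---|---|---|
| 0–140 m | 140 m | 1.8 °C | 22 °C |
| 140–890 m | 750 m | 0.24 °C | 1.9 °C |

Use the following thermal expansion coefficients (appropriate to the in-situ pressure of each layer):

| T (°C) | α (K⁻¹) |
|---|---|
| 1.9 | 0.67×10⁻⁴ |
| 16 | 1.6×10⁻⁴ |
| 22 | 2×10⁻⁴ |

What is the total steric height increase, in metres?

Layer 1 at 22 °C → α = 2×10⁻⁴ K⁻¹
Layer 2 at 1.9 °C → α = 0.67×10⁻⁴ K⁻¹
1.8 × 2×10⁻⁴ × 140 = 0.05040 m
Layer 2: 0.24 × 0.67×10⁻⁴ × 750 = 0.01206 m
Δh = 0.05040 + 0.01206 = 0.06246 m

Δh ≈ 0.0625 m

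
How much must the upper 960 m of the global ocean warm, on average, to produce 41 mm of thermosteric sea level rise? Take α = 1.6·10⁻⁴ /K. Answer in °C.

about 0.27 °C

ΔT = Δh/(αH) = 0.041 / (1.6×10⁻⁴ × 960) ≈ 0.2669 °C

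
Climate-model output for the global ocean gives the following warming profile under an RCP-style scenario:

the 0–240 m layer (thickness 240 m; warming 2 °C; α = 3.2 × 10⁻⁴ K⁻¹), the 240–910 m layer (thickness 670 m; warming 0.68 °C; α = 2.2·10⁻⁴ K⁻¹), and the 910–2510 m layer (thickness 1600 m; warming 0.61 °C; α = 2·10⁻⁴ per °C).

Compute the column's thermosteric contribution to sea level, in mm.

Δh ≈ 450 mm

0–240 m: 2 × 240 × 3.2×10⁻⁴ = 0.15360 m
240–910 m: 2.2×10⁻⁴ × 670 × 0.68 = 0.100232 m
Layer 3: 1600 × 0.61 × 2×10⁻⁴ = 0.19520 m
Δh = 0.15360 + 0.100232 + 0.19520 = 0.449032 m ≈ 450 mm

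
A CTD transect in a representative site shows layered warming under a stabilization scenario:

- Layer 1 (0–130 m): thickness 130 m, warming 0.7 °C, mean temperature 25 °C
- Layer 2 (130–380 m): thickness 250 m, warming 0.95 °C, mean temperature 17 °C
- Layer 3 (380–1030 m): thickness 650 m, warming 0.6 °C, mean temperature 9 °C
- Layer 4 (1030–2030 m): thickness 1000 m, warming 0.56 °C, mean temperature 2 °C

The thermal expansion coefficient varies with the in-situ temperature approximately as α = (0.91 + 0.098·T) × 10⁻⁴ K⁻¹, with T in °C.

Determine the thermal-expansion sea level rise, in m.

Δh ≈ 0.224 m

Layer 1: α = (0.91 + 0.098×25)×10⁻⁴ = 3.36×10⁻⁴ K⁻¹
Layer 2: α = (0.91 + 0.098×17)×10⁻⁴ = 2.576×10⁻⁴ K⁻¹
Layer 3: α = (0.91 + 0.098×9)×10⁻⁴ = 1.792×10⁻⁴ K⁻¹
Layer 4: α = (0.91 + 0.098×2)×10⁻⁴ = 1.106×10⁻⁴ K⁻¹
0–130 m: 3.36×10⁻⁴ × 130 × 0.7 = 0.030576 m
Layer 2: 0.95 × 2.576×10⁻⁴ × 250 = 0.06118 m
Layer 3: 0.6 × 650 × 1.792×10⁻⁴ = 0.069888 m
1000 × 0.56 × 1.106×10⁻⁴ = 0.061936 m
Δh = 0.030576 + 0.06118 + 0.069888 + 0.061936 = 0.22358 m ≈ 0.224 m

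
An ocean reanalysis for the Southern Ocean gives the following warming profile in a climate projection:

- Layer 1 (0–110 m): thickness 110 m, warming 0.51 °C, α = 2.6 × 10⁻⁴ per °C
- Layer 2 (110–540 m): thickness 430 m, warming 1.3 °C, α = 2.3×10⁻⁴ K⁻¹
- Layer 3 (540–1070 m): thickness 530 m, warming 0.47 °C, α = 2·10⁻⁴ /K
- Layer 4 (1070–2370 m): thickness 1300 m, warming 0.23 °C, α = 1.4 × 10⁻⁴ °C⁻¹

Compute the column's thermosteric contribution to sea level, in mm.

2.6×10⁻⁴ × 0.51 × 110 = 0.014586 m
1.3 × 430 × 2.3×10⁻⁴ = 0.12857 m
530 × 0.47 × 2×10⁻⁴ = 0.04982 m
1300 × 0.23 × 1.4×10⁻⁴ = 0.04186 m
Δh = 0.014586 + 0.12857 + 0.04982 + 0.04186 = 0.234836 m

Δh ≈ 230 mm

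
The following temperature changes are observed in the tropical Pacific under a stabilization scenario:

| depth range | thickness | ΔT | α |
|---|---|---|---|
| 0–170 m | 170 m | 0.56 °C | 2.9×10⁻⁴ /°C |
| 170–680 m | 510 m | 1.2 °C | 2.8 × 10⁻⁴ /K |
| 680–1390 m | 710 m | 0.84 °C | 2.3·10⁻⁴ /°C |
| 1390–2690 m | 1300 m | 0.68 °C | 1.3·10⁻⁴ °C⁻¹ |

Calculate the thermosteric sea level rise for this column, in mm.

0.56 × 2.9×10⁻⁴ × 170 = 0.027608 m
170–680 m: 510 × 1.2 × 2.8×10⁻⁴ = 0.17136 m
710 × 2.3×10⁻⁴ × 0.84 = 0.137172 m
1.3×10⁻⁴ × 0.68 × 1300 = 0.11492 m
Δh = 0.027608 + 0.17136 + 0.137172 + 0.11492 = 0.45106 m

Δh ≈ 450 mm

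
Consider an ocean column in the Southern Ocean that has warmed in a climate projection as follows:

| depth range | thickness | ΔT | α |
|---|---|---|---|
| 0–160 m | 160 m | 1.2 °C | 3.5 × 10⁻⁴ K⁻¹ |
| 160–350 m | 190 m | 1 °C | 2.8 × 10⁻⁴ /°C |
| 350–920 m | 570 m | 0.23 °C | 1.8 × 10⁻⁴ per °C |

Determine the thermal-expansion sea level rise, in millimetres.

144 mm of thermosteric rise

Layer 1: 3.5×10⁻⁴ × 1.2 × 160 = 0.06720 m
2.8×10⁻⁴ × 190 × 1 = 0.05320 m
Layer 3: 570 × 1.8×10⁻⁴ × 0.23 = 0.023598 m
Δh = 0.06720 + 0.05320 + 0.023598 = 0.143998 m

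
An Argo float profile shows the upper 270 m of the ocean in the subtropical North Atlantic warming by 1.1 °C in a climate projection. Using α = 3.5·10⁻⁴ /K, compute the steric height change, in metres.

Δh = αΔT·H = 3.5×10⁻⁴ × 1.1 × 270 = 0.10395 m

about 0.104 m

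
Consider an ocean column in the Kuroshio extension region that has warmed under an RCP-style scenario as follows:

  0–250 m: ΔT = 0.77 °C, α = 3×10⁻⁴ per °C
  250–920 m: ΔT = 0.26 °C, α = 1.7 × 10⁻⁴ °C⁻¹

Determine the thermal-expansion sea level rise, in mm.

87.4 mm

Layer 1: 250 × 0.77 × 3×10⁻⁴ = 0.05775 m
250–920 m: 1.7×10⁻⁴ × 0.26 × 670 = 0.029614 m
Δh = 0.05775 + 0.029614 = 0.087364 m ≈ 87.4 mm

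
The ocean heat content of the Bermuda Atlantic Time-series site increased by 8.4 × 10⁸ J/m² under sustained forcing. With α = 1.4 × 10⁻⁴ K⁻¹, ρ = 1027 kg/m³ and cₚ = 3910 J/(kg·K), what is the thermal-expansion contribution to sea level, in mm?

Δh ≈ 29 mm

Δh = αQ/(ρcₚ) = 1.4×10⁻⁴ × 8.4×10⁸ / (1027 × 3910) ≈ 0.029286 m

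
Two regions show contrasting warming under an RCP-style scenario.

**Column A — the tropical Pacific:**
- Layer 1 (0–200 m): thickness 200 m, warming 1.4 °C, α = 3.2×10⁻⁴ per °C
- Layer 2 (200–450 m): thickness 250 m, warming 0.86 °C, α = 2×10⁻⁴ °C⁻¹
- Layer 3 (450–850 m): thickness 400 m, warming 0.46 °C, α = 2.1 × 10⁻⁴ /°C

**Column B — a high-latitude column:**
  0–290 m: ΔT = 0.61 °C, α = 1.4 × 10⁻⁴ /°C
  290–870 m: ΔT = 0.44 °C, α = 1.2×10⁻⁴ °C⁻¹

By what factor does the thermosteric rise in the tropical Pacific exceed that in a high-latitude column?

A Layer 1: 1.4 × 200 × 3.2×10⁻⁴ = 0.08960 m
A Layer 2: 2×10⁻⁴ × 0.86 × 250 = 0.04300 m
A 450–850 m: 2.1×10⁻⁴ × 400 × 0.46 = 0.03864 m
A total: 0.17124 m
B Layer 1: 1.4×10⁻⁴ × 290 × 0.61 = 0.024766 m
B Layer 2: 580 × 1.2×10⁻⁴ × 0.44 = 0.030624 m
B total: 0.05539 m
Ratio: 0.17124 / 0.05539 ≈ 3.092

a factor of 3.1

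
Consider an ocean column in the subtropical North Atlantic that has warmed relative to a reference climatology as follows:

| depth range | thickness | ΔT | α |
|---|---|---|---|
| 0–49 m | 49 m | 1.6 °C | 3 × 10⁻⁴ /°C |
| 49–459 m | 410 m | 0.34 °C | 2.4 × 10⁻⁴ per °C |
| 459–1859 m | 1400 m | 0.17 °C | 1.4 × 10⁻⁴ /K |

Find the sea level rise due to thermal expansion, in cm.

0–49 m: 1.6 × 3×10⁻⁴ × 49 = 0.02352 m
49–459 m: 0.34 × 2.4×10⁻⁴ × 410 = 0.033456 m
Layer 3: 1400 × 0.17 × 1.4×10⁻⁴ = 0.03332 m
Δh = 0.02352 + 0.033456 + 0.03332 = 0.090296 m ≈ 9.0 cm

9.0 cm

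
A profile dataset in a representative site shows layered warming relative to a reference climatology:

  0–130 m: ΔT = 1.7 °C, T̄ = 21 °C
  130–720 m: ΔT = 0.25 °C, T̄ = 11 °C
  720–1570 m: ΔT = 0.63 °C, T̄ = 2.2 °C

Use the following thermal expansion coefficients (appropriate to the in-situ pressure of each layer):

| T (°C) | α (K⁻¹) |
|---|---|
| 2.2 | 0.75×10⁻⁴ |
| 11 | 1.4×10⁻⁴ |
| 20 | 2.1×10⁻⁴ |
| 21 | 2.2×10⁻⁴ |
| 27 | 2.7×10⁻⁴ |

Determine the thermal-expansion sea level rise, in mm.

109 mm of thermosteric rise

Layer 1 at 21 °C → α = 2.2×10⁻⁴ K⁻¹
Layer 2 at 11 °C → α = 1.4×10⁻⁴ K⁻¹
Layer 3 at 2.2 °C → α = 0.75×10⁻⁴ K⁻¹
130 × 1.7 × 2.2×10⁻⁴ = 0.04862 m
1.4×10⁻⁴ × 590 × 0.25 = 0.02065 m
Layer 3: 850 × 0.63 × 0.75×10⁻⁴ = 0.0401625 m
Δh = 0.04862 + 0.02065 + 0.0401625 = 0.1094325 m ≈ 109 mm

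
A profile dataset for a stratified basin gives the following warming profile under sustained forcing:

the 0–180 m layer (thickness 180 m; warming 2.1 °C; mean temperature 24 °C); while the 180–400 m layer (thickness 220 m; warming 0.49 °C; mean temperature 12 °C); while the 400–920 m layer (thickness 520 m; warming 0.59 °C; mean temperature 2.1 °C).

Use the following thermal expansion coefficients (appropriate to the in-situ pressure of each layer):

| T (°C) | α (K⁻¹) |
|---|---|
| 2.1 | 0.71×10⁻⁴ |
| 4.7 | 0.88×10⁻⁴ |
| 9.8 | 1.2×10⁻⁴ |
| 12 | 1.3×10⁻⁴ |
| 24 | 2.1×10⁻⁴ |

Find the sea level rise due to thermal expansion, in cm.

Layer 1 at 24 °C → α = 2.1×10⁻⁴ K⁻¹
Layer 2 at 12 °C → α = 1.3×10⁻⁴ K⁻¹
Layer 3 at 2.1 °C → α = 0.71×10⁻⁴ K⁻¹
2.1 × 2.1×10⁻⁴ × 180 = 0.07938 m
1.3×10⁻⁴ × 0.49 × 220 = 0.014014 m
Layer 3: 0.71×10⁻⁴ × 0.59 × 520 = 0.0217828 m
Δh = 0.07938 + 0.014014 + 0.0217828 = 0.1151768 m ≈ 11.5 cm

11.5 cm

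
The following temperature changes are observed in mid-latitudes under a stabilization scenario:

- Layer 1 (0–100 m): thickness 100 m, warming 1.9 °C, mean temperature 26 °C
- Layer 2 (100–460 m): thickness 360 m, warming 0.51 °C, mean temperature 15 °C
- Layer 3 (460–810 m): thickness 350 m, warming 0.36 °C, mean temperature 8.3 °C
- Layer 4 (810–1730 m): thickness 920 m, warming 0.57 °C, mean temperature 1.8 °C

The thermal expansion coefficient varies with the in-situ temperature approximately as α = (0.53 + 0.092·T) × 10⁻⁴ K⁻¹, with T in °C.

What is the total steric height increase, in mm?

Layer 1: α = (0.53 + 0.092×26)×10⁻⁴ = 2.922×10⁻⁴ K⁻¹
Layer 2: α = (0.53 + 0.092×15)×10⁻⁴ = 1.91×10⁻⁴ K⁻¹
Layer 3: α = (0.53 + 0.092×8.3)×10⁻⁴ = 1.2936×10⁻⁴ K⁻¹
Layer 4: α = (0.53 + 0.092×1.8)×10⁻⁴ = 0.6956×10⁻⁴ K⁻¹
0–100 m: 2.922×10⁻⁴ × 1.9 × 100 = 0.055518 m
Layer 2: 1.91×10⁻⁴ × 360 × 0.51 = 0.0350676 m
460–810 m: 1.2936×10⁻⁴ × 0.36 × 350 = 0.01629936 m
810–1730 m: 920 × 0.57 × 0.6956×10⁻⁴ = 0.036477264 m
Δh = 0.055518 + 0.0350676 + 0.01629936 + 0.036477264 = 0.143362224 m

Δh ≈ 140 mm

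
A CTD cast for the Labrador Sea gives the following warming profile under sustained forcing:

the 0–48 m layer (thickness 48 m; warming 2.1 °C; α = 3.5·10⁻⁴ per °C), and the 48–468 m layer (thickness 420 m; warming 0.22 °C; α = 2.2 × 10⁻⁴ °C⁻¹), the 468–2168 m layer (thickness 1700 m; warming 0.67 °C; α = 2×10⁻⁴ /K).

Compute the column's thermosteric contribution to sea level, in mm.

0–48 m: 2.1 × 48 × 3.5×10⁻⁴ = 0.03528 m
48–468 m: 0.22 × 2.2×10⁻⁴ × 420 = 0.020328 m
468–2168 m: 2×10⁻⁴ × 1700 × 0.67 = 0.22780 m
Δh = 0.03528 + 0.020328 + 0.22780 = 0.283408 m

280 mm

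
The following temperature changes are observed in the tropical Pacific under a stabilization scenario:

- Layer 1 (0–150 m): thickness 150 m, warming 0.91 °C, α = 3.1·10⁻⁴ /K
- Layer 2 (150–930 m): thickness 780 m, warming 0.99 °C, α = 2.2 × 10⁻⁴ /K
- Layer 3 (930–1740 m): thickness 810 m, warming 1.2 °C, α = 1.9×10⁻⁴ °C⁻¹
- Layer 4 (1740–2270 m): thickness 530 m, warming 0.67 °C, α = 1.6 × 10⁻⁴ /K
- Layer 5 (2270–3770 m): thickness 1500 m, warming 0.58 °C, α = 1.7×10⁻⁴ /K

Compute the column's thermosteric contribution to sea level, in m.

Layer 1: 3.1×10⁻⁴ × 0.91 × 150 = 0.042315 m
Layer 2: 2.2×10⁻⁴ × 0.99 × 780 = 0.169884 m
930–1740 m: 1.2 × 810 × 1.9×10⁻⁴ = 0.18468 m
1740–2270 m: 530 × 1.6×10⁻⁴ × 0.67 = 0.056816 m
1.7×10⁻⁴ × 0.58 × 1500 = 0.14790 m
Δh = 0.042315 + 0.169884 + 0.18468 + 0.056816 + 0.14790 = 0.601595 m

0.602 m of thermosteric rise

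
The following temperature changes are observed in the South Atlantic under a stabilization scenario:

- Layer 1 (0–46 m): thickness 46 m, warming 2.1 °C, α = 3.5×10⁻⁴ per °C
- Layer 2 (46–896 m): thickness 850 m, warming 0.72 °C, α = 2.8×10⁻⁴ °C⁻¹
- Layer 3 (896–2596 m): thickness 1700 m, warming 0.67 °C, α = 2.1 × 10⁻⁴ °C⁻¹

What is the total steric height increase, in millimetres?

Δh ≈ 444 mm

46 × 2.1 × 3.5×10⁻⁴ = 0.03381 m
46–896 m: 0.72 × 850 × 2.8×10⁻⁴ = 0.17136 m
Layer 3: 0.67 × 1700 × 2.1×10⁻⁴ = 0.23919 m
Δh = 0.03381 + 0.17136 + 0.23919 = 0.44436 m ≈ 444 mm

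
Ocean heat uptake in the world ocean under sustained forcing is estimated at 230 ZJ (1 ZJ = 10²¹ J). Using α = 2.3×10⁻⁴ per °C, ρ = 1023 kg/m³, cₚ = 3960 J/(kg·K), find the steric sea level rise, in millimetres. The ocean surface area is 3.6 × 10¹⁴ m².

36.3 mm

Per unit area: Q = 230×10²¹ / (3.6×10¹⁴) ≈ 6.389×10⁸ J/m²
Δh = αQ/(ρcₚ) = 2.3×10⁻⁴ × 6.389×10⁸ / (1023 × 3960) ≈ 0.036274 m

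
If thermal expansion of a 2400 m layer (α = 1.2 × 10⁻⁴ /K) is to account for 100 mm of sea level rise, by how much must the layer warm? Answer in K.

ΔT = Δh/(αH) = 0.1 / (1.2×10⁻⁴ × 2400) ≈ 0.3472 K

ΔT ≈ 0.347 K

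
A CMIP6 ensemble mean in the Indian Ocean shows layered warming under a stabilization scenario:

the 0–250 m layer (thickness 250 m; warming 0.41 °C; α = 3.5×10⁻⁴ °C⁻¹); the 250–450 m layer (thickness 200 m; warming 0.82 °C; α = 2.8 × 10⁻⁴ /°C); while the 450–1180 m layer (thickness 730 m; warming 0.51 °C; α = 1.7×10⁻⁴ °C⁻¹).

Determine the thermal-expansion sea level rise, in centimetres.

Δh = 14.5 cm

Layer 1: 0.41 × 250 × 3.5×10⁻⁴ = 0.035875 m
Layer 2: 0.82 × 200 × 2.8×10⁻⁴ = 0.04592 m
450–1180 m: 0.51 × 730 × 1.7×10⁻⁴ = 0.063291 m
Δh = 0.035875 + 0.04592 + 0.063291 = 0.145086 m ≈ 14.5 cm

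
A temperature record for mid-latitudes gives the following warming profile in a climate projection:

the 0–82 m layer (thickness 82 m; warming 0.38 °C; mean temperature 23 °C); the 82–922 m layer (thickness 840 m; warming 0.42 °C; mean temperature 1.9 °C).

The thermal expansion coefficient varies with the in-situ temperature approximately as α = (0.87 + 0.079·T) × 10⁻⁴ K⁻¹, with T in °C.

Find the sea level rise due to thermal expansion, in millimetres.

Layer 1: α = (0.87 + 0.079×23)×10⁻⁴ = 2.687×10⁻⁴ K⁻¹
Layer 2: α = (0.87 + 0.079×1.9)×10⁻⁴ = 1.0201×10⁻⁴ K⁻¹
0.38 × 82 × 2.687×10⁻⁴ = 0.008372692 m
Layer 2: 1.0201×10⁻⁴ × 840 × 0.42 = 0.035989128 m
Δh = 0.008372692 + 0.035989128 = 0.04436182 m ≈ 44 mm

44 mm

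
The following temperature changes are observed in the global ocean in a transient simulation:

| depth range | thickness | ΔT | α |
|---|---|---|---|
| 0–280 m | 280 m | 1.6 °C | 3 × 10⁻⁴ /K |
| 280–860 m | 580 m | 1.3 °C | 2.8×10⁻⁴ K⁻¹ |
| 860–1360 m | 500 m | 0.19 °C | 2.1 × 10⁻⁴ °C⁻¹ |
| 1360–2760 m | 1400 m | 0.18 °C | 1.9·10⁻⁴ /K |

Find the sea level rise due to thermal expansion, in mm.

Δh ≈ 413 mm

1.6 × 3×10⁻⁴ × 280 = 0.13440 m
2.8×10⁻⁴ × 580 × 1.3 = 0.21112 m
Layer 3: 500 × 2.1×10⁻⁴ × 0.19 = 0.01995 m
Layer 4: 1400 × 1.9×10⁻⁴ × 0.18 = 0.04788 m
Δh = 0.13440 + 0.21112 + 0.01995 + 0.04788 = 0.41335 m ≈ 413 mm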